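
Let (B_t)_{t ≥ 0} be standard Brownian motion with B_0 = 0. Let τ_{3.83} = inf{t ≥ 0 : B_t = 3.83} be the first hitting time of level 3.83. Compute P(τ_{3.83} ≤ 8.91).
P(τ_{3.83} ≤ 8.91) = 2(1 − Φ(3.83/√8.91)) = 2(1 − Φ(1.2831)) ≈ 0.1995

By the reflection principle for standard BM, P(τ_b ≤ t) = 2 · P(B_t ≥ b). Since B_t ~ N(0, t), P(B_t ≥ 3.83) = 1 − Φ(3.83/√t) = 1 − Φ(3.83/√8.91) = 1 − Φ(1.2831) ≈ 0.09973. Doubling: P(τ_{3.83} ≤ 8.91) ≈ 2 · 0.09973 = 0.19946 ≈ 0.1995.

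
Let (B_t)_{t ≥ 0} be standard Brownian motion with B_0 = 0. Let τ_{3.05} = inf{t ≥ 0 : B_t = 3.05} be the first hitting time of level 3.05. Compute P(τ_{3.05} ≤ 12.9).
P(τ_{3.05} ≤ 12.9) = 2(1 − Φ(3.05/√12.9)) = 2(1 − Φ(0.8492)) ≈ 0.3958

By the reflection principle for standard BM, P(τ_b ≤ t) = 2 · P(B_t ≥ b). Since B_t ~ N(0, t), P(B_t ≥ 3.05) = 1 − Φ(3.05/√t) = 1 − Φ(3.05/√12.9) = 1 − Φ(0.8492) ≈ 0.19789. Doubling: P(τ_{3.05} ≤ 12.9) ≈ 2 · 0.19789 = 0.39578 ≈ 0.3958.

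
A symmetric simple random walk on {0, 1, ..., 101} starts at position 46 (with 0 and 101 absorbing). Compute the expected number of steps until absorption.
E[τ | X_0 = 46] = 2530

Let v_k = E[τ | X_0 = k]. Boundary: v_0 = v_101 = 0. Recurrence: v_k = 1 + (v_{k-1} + v_{k+1})/2 for 1 ≤ k ≤ 100. The particular solution to v_k − (v_{k-1} + v_{k+1})/2 = 1 is v_k = −k^2. Adding homogeneous solution A + B k and matching boundaries gives v_k = k (101 − k). Substituting k = 46: v_46 = 46 · 55 = 2530.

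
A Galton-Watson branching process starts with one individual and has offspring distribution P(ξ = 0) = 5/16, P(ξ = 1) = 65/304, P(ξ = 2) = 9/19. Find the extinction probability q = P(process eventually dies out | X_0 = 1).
q = 95/144

The pgf is f(s) = 5/16 + 65/304·s + 9/19·s². The extinction probability q is the smallest fixed point of f in [0, 1]. Setting s = f(s):
  9/19·s² + (65/304 − 1)·s + 5/16 = 0
  9/19·s² − (5/16 + 9/19)·s + 5/16 = 0
which factors as (s − 1)·(9/19·s − 5/16) = 0, giving roots s = 1 and s = (5/16)/(9/19) = 95/144.
Mean offspring μ = 65/304 + 2·9/19 = 353/304 > 1 (supercritical), so q < 1. The extinction probability is the smaller root: q = (5/16)/(9/19) = 95/144.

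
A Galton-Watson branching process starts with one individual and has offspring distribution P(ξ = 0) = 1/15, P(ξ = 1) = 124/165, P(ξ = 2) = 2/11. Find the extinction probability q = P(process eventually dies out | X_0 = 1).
q = 11/30

The pgf is f(s) = 1/15 + 124/165·s + 2/11·s². The extinction probability q is the smallest fixed point of f in [0, 1]. Setting s = f(s):
  2/11·s² + (124/165 − 1)·s + 1/15 = 0
  2/11·s² − (1/15 + 2/11)·s + 1/15 = 0
which factors as (s − 1)·(2/11·s − 1/15) = 0, giving roots s = 1 and s = (1/15)/(2/11) = 11/30.
Mean offspring μ = 124/165 + 2·2/11 = 184/165 > 1 (supercritical), so q < 1. The extinction probability is the smaller root: q = (1/15)/(2/11) = 11/30.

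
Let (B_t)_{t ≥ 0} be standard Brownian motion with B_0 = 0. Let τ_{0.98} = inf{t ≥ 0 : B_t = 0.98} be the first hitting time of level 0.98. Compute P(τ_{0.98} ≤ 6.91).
P(τ_{0.98} ≤ 6.91) = 2(1 − Φ(0.98/√6.91)) = 2(1 − Φ(0.3728)) ≈ 0.7093

By the reflection principle for standard BM, P(τ_b ≤ t) = 2 · P(B_t ≥ b). Since B_t ~ N(0, t), P(B_t ≥ 0.98) = 1 − Φ(0.98/√t) = 1 − Φ(0.98/√6.91) = 1 − Φ(0.3728) ≈ 0.35465. Doubling: P(τ_{0.98} ≤ 6.91) ≈ 2 · 0.35465 = 0.70930 ≈ 0.7093.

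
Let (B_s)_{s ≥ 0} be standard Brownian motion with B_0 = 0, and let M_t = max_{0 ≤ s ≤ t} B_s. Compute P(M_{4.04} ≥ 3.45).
P(M_{4.04} ≥ 3.45) = 2·P(B_{4.04} ≥ 3.45) = 2(1 − Φ(3.45/√4.04)) ≈ 0.0861

By the reflection principle for Brownian motion, P(M_t ≥ a) = 2 · P(B_t ≥ a) for a ≥ 0. Since B_t ~ N(0, t), P(B_t ≥ 3.45) = 1 − Φ(3.45/√t) = 1 − Φ(3.45/√4.04) = 1 − Φ(1.7164). So
  P(M_{4.04} ≥ 3.45) = 2(1 − Φ(1.7164)) ≈ 0.0861.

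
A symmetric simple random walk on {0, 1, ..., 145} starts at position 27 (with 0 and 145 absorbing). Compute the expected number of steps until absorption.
E[τ | X_0 = 27] = 3186

Let v_k = E[τ | X_0 = k]. Boundary: v_0 = v_145 = 0. Recurrence: v_k = 1 + (v_{k-1} + v_{k+1})/2 for 1 ≤ k ≤ 144. The particular solution to v_k − (v_{k-1} + v_{k+1})/2 = 1 is v_k = −k^2. Adding homogeneous solution A + B k and matching boundaries gives v_k = k (145 − k). Substituting k = 27: v_27 = 27 · 118 = 3186.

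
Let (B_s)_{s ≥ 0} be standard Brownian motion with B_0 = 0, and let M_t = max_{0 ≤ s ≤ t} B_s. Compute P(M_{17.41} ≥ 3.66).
P(M_{17.41} ≥ 3.66) = 2·P(B_{17.41} ≥ 3.66) = 2(1 − Φ(3.66/√17.41)) ≈ 0.3804

By the reflection principle for Brownian motion, P(M_t ≥ a) = 2 · P(B_t ≥ a) for a ≥ 0. Since B_t ~ N(0, t), P(B_t ≥ 3.66) = 1 − Φ(3.66/√t) = 1 − Φ(3.66/√17.41) = 1 − Φ(0.8772). So
  P(M_{17.41} ≥ 3.66) = 2(1 − Φ(0.8772)) ≈ 0.3804.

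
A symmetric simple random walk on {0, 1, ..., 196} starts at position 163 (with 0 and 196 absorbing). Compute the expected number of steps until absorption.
E[τ | X_0 = 163] = 5379

Let v_k = E[τ | X_0 = k]. Boundary: v_0 = v_196 = 0. Recurrence: v_k = 1 + (v_{k-1} + v_{k+1})/2 for 1 ≤ k ≤ 195. The particular solution to v_k − (v_{k-1} + v_{k+1})/2 = 1 is v_k = −k^2. Adding homogeneous solution A + B k and matching boundaries gives v_k = k (196 − k). Substituting k = 163: v_163 = 163 · 33 = 5379.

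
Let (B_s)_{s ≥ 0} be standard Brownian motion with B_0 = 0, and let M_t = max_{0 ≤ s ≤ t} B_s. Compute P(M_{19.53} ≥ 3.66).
P(M_{19.53} ≥ 3.66) = 2·P(B_{19.53} ≥ 3.66) = 2(1 − Φ(3.66/√19.53)) ≈ 0.4076

By the reflection principle for Brownian motion, P(M_t ≥ a) = 2 · P(B_t ≥ a) for a ≥ 0. Since B_t ~ N(0, t), P(B_t ≥ 3.66) = 1 − Φ(3.66/√t) = 1 − Φ(3.66/√19.53) = 1 − Φ(0.8282). So
  P(M_{19.53} ≥ 3.66) = 2(1 − Φ(0.8282)) ≈ 0.4076.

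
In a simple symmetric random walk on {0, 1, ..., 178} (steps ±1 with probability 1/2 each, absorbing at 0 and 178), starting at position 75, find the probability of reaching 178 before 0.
P(hit 178 before 0) = 75/178

Let u_k = P(hit 178 before 0 | start at k). Then u_0 = 0, u_178 = 1, and u_k = u_{k-1}/2 + u_{k+1}/2 for 1 ≤ k ≤ 177. This harmonic recurrence is solved by u_k = k/178, giving u_75 = 75/178.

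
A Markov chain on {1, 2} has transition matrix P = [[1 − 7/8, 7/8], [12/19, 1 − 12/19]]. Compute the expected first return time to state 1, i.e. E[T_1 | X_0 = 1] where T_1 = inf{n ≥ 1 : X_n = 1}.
E[T_1 | X_0 = 1] = 1/π_1 = 229/96

For an irreducible recurrent Markov chain with stationary distribution π, E[T_i | X_0 = i] = 1/π_i (Kac's formula). Here π_1 = (12/19)/(7/8 + 12/19) = (12/19)/(229/152) = 96/229, so E[T_1 | X_0 = 1] = 1/π_1 = (7/8 + 12/19)/(12/19) = (229/152)/(12/19) = 229/96.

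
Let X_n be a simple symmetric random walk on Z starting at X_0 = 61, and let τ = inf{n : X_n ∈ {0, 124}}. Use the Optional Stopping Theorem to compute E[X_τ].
E[X_τ] = 61

X_n is a martingale and τ is a bounded-mean stopping time (indeed τ is finite a.s. with bounded expectation since the walk is in a bounded region). By the OST, E[X_τ] = E[X_0] = 61. Equivalently: E[X_τ] = 124 · P(hit 124 first) + 0 · P(hit 0 first) = 124 · (61/124) = 61.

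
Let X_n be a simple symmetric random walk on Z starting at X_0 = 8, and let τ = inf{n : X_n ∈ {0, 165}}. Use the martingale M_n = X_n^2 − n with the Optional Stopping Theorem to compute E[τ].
E[τ] = 1256

M_n = X_n^2 − n is a martingale (since E[X_{n+1}^2 | F_n] = X_n^2 + 1). By OST (τ has finite mean in a bounded region), E[M_τ] = E[M_0] = X_0^2 − 0 = 8^2 = 64. Also E[M_τ] = E[X_τ^2] − E[τ]. The walk exits at 0 or 165, with P(hit 165 first) = 8/165, so E[X_τ^2] = 165^2 · 8/165 + 0 = 1320. Thus E[τ] = E[X_τ^2] − E[M_τ] = 1320 − 64 = 1256 = 8(165 − 8) = 1256.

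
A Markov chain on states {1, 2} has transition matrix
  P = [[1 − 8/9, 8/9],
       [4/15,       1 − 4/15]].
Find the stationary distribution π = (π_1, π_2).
π_1 = 3/13, π_2 = 10/13

Solve πP = π with π_1 + π_2 = 1. From πP = π: π_1 · (1 − 8/9) + π_2 · 4/15 = π_1 ⇒ π_2 · 4/15 = π_1 · 8/9 ⇒ π_2/π_1 = (8/9)/(4/15) = 10/3. Together with π_1 + π_2 = 1:
  π_1 = (4/15)/(8/9 + 4/15) = (4/15)/(52/45) = 3/13,
  π_2 = (8/9)/(8/9 + 4/15) = (8/9)/(52/45) = 10/13.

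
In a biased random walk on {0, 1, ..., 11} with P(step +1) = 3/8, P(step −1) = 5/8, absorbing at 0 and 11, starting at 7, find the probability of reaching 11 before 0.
P(hit 11 before 0) = (1 − (5/3)^7) / (1 − (5/3)^11) = 3075489/24325489

Let u_k denote P(reach 11 before 0 | start at k). Boundary: u_0 = 0, u_11 = 1. Recurrence: u_k = 3/8·u_{k+1} + 5/8·u_{k-1} for 1 ≤ k ≤ 10. Try u_k = A + B·r^k with r = q/p = (5/8)/(3/8) = 5/3. Substitution satisfies the recurrence; boundary conditions give:
  u_k = (1 − r^k) / (1 − r^N) = (1 − (5/3)^7) / (1 − (5/3)^11) = 3075489/24325489.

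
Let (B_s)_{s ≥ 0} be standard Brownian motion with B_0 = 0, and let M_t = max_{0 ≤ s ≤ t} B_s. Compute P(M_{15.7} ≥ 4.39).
P(M_{15.7} ≥ 4.39) = 2·P(B_{15.7} ≥ 4.39) = 2(1 − Φ(4.39/√15.7)) ≈ 0.2679

By the reflection principle for Brownian motion, P(M_t ≥ a) = 2 · P(B_t ≥ a) for a ≥ 0. Since B_t ~ N(0, t), P(B_t ≥ 4.39) = 1 − Φ(4.39/√t) = 1 − Φ(4.39/√15.7) = 1 − Φ(1.1079). So
  P(M_{15.7} ≥ 4.39) = 2(1 − Φ(1.1079)) ≈ 0.2679.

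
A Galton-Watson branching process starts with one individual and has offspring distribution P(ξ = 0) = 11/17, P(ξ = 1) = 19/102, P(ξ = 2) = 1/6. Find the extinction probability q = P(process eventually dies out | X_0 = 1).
q = 1

Mean offspring μ = 0·11/17 + 1·19/102 + 2·1/6 = 53/102 ≤ 1. For μ ≤ 1 with offspring not concentrated at 1, the Galton-Watson process goes extinct almost surely, so q = 1.
(Algebraic check: The pgf is f(s) = 11/17 + 19/102·s + 1/6·s². The extinction probability q is the smallest fixed point of f in [0, 1]. Setting s = f(s):
  1/6·s² + (19/102 − 1)·s + 11/17 = 0
  1/6·s² − (11/17 + 1/6)·s + 11/17 = 0
which factors as (s − 1)·(1/6·s − 11/17) = 0, giving roots s = 1 and s = (11/17)/(1/6) = 66/17. Since 66/17 ≥ 1, the smallest root in [0, 1] is s = 1.)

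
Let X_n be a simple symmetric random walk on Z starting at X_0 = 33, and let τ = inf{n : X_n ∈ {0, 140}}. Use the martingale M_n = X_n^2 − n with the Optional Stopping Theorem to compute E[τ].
E[τ] = 3531

M_n = X_n^2 − n is a martingale (since E[X_{n+1}^2 | F_n] = X_n^2 + 1). By OST (τ has finite mean in a bounded region), E[M_τ] = E[M_0] = X_0^2 − 0 = 33^2 = 1089. Also E[M_τ] = E[X_τ^2] − E[τ]. The walk exits at 0 or 140, with P(hit 140 first) = 33/140, so E[X_τ^2] = 140^2 · 33/140 + 0 = 4620. Thus E[τ] = E[X_τ^2] − E[M_τ] = 4620 − 1089 = 3531 = 33(140 − 33) = 3531.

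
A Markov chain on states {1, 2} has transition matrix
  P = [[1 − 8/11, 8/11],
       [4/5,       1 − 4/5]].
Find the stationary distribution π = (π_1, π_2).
π_1 = 11/21, π_2 = 10/21

Solve πP = π with π_1 + π_2 = 1. From πP = π: π_1 · (1 − 8/11) + π_2 · 4/5 = π_1 ⇒ π_2 · 4/5 = π_1 · 8/11 ⇒ π_2/π_1 = (8/11)/(4/5) = 10/11. Together with π_1 + π_2 = 1:
  π_1 = (4/5)/(8/11 + 4/5) = (4/5)/(84/55) = 11/21,
  π_2 = (8/11)/(8/11 + 4/5) = (8/11)/(84/55) = 10/21.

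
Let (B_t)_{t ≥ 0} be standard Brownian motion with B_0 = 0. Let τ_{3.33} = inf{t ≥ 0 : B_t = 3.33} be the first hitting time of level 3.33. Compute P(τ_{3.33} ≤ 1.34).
P(τ_{3.33} ≤ 1.34) = 2(1 − Φ(3.33/√1.34)) = 2(1 − Φ(2.8767)) ≈ 0.0040

By the reflection principle for standard BM, P(τ_b ≤ t) = 2 · P(B_t ≥ b). Since B_t ~ N(0, t), P(B_t ≥ 3.33) = 1 − Φ(3.33/√t) = 1 − Φ(3.33/√1.34) = 1 − Φ(2.8767) ≈ 0.00201. Doubling: P(τ_{3.33} ≤ 1.34) ≈ 2 · 0.00201 = 0.00402 ≈ 0.0040.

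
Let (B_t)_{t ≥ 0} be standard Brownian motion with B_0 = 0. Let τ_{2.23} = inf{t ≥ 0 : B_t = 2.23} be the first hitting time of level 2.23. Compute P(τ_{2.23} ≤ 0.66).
P(τ_{2.23} ≤ 0.66) = 2(1 − Φ(2.23/√0.66)) = 2(1 − Φ(2.7449)) ≈ 0.0061

By the reflection principle for standard BM, P(τ_b ≤ t) = 2 · P(B_t ≥ b). Since B_t ~ N(0, t), P(B_t ≥ 2.23) = 1 − Φ(2.23/√t) = 1 − Φ(2.23/√0.66) = 1 − Φ(2.7449) ≈ 0.00303. Doubling: P(τ_{2.23} ≤ 0.66) ≈ 2 · 0.00303 = 0.00606 ≈ 0.0061.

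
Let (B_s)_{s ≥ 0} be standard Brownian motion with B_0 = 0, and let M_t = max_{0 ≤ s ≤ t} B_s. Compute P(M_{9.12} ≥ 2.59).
P(M_{9.12} ≥ 2.59) = 2·P(B_{9.12} ≥ 2.59) = 2(1 − Φ(2.59/√9.12)) ≈ 0.3911

By the reflection principle for Brownian motion, P(M_t ≥ a) = 2 · P(B_t ≥ a) for a ≥ 0. Since B_t ~ N(0, t), P(B_t ≥ 2.59) = 1 − Φ(2.59/√t) = 1 − Φ(2.59/√9.12) = 1 − Φ(0.8576). So
  P(M_{9.12} ≥ 2.59) = 2(1 − Φ(0.8576)) ≈ 0.3911.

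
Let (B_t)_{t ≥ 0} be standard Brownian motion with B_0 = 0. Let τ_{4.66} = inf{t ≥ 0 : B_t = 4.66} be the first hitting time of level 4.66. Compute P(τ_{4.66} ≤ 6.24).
P(τ_{4.66} ≤ 6.24) = 2(1 − Φ(4.66/√6.24)) = 2(1 − Φ(1.8655)) ≈ 0.0621

By the reflection principle for standard BM, P(τ_b ≤ t) = 2 · P(B_t ≥ b). Since B_t ~ N(0, t), P(B_t ≥ 4.66) = 1 − Φ(4.66/√t) = 1 − Φ(4.66/√6.24) = 1 − Φ(1.8655) ≈ 0.03106. Doubling: P(τ_{4.66} ≤ 6.24) ≈ 2 · 0.03106 = 0.06212 ≈ 0.0621.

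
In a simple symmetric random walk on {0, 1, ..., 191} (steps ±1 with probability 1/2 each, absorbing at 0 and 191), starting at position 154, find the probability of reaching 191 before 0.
P(hit 191 before 0) = 154/191

Let u_k = P(hit 191 before 0 | start at k). Then u_0 = 0, u_191 = 1, and u_k = u_{k-1}/2 + u_{k+1}/2 for 1 ≤ k ≤ 190. This harmonic recurrence is solved by u_k = k/191, giving u_154 = 154/191.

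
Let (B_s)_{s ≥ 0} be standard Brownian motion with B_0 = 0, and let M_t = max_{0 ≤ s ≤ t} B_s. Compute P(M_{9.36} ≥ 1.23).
P(M_{9.36} ≥ 1.23) = 2·P(B_{9.36} ≥ 1.23) = 2(1 − Φ(1.23/√9.36)) ≈ 0.6877

By the reflection principle for Brownian motion, P(M_t ≥ a) = 2 · P(B_t ≥ a) for a ≥ 0. Since B_t ~ N(0, t), P(B_t ≥ 1.23) = 1 − Φ(1.23/√t) = 1 − Φ(1.23/√9.36) = 1 − Φ(0.4020). So
  P(M_{9.36} ≥ 1.23) = 2(1 − Φ(0.4020)) ≈ 0.6877.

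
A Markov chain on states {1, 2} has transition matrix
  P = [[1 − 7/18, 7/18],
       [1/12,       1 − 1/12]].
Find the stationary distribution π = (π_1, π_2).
π_1 = 3/17, π_2 = 14/17

Solve πP = π with π_1 + π_2 = 1. From πP = π: π_1 · (1 − 7/18) + π_2 · 1/12 = π_1 ⇒ π_2 · 1/12 = π_1 · 7/18 ⇒ π_2/π_1 = (7/18)/(1/12) = 14/3. Together with π_1 + π_2 = 1:
  π_1 = (1/12)/(7/18 + 1/12) = (1/12)/(17/36) = 3/17,
  π_2 = (7/18)/(7/18 + 1/12) = (7/18)/(17/36) = 14/17.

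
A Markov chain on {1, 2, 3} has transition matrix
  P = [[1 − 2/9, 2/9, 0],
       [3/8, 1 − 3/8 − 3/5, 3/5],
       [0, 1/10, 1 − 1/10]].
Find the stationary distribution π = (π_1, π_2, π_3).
π = (27/139, 16/139, 96/139)

This is a birth-death chain on three states, which satisfies detailed balance: π_1 · P_{12} = π_2 · P_{21} and π_2 · P_{23} = π_3 · P_{32}.
From π_1 · 2/9 = π_2 · 3/8: π_2/π_1 = (2/9)/(3/8) = 16/27.
From π_2 · 3/5 = π_3 · 1/10: π_3/π_2 = (3/5)/(1/10) = 6.
Take π_1 proportional to 1; then unnormalized π = (1, 16/27, 32/9). Normalize by dividing by the sum 139/27:
  π = (27/139, 16/139, 96/139).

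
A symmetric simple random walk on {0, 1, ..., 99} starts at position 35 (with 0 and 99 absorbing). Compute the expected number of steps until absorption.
E[τ | X_0 = 35] = 2240

Let v_k = E[τ | X_0 = k]. Boundary: v_0 = v_99 = 0. Recurrence: v_k = 1 + (v_{k-1} + v_{k+1})/2 for 1 ≤ k ≤ 98. The particular solution to v_k − (v_{k-1} + v_{k+1})/2 = 1 is v_k = −k^2. Adding homogeneous solution A + B k and matching boundaries gives v_k = k (99 − k). Substituting k = 35: v_35 = 35 · 64 = 2240.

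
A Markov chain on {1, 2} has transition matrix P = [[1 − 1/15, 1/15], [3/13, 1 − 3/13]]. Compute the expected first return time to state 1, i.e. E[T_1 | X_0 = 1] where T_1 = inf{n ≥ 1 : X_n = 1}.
E[T_1 | X_0 = 1] = 1/π_1 = 58/45

For an irreducible recurrent Markov chain with stationary distribution π, E[T_i | X_0 = i] = 1/π_i (Kac's formula). Here π_1 = (3/13)/(1/15 + 3/13) = (3/13)/(58/195) = 45/58, so E[T_1 | X_0 = 1] = 1/π_1 = (1/15 + 3/13)/(3/13) = (58/195)/(3/13) = 58/45.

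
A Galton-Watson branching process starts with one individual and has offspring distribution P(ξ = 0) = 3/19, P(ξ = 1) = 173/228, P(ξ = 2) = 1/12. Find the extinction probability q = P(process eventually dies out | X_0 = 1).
q = 1

Mean offspring μ = 0·3/19 + 1·173/228 + 2·1/12 = 211/228 ≤ 1. For μ ≤ 1 with offspring not concentrated at 1, the Galton-Watson process goes extinct almost surely, so q = 1.
(Algebraic check: The pgf is f(s) = 3/19 + 173/228·s + 1/12·s². The extinction probability q is the smallest fixed point of f in [0, 1]. Setting s = f(s):
  1/12·s² + (173/228 − 1)·s + 3/19 = 0
  1/12·s² − (3/19 + 1/12)·s + 3/19 = 0
which factors as (s − 1)·(1/12·s − 3/19) = 0, giving roots s = 1 and s = (3/19)/(1/12) = 36/19. Since 36/19 ≥ 1, the smallest root in [0, 1] is s = 1.)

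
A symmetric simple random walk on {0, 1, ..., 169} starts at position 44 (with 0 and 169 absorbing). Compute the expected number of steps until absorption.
E[τ | X_0 = 44] = 5500

Let v_k = E[τ | X_0 = k]. Boundary: v_0 = v_169 = 0. Recurrence: v_k = 1 + (v_{k-1} + v_{k+1})/2 for 1 ≤ k ≤ 168. The particular solution to v_k − (v_{k-1} + v_{k+1})/2 = 1 is v_k = −k^2. Adding homogeneous solution A + B k and matching boundaries gives v_k = k (169 − k). Substituting k = 44: v_44 = 44 · 125 = 5500.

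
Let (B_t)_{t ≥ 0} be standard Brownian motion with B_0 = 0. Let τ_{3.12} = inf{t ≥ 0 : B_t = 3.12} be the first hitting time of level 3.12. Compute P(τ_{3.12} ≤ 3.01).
P(τ_{3.12} ≤ 3.01) = 2(1 − Φ(3.12/√3.01)) = 2(1 − Φ(1.7983)) ≈ 0.0721

By the reflection principle for standard BM, P(τ_b ≤ t) = 2 · P(B_t ≥ b). Since B_t ~ N(0, t), P(B_t ≥ 3.12) = 1 − Φ(3.12/√t) = 1 − Φ(3.12/√3.01) = 1 − Φ(1.7983) ≈ 0.03606. Doubling: P(τ_{3.12} ≤ 3.01) ≈ 2 · 0.03606 = 0.07212 ≈ 0.0721.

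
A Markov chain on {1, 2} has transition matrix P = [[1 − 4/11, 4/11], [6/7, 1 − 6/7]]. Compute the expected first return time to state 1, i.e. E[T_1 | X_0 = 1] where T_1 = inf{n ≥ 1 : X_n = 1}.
E[T_1 | X_0 = 1] = 1/π_1 = 47/33

For an irreducible recurrent Markov chain with stationary distribution π, E[T_i | X_0 = i] = 1/π_i (Kac's formula). Here π_1 = (6/7)/(4/11 + 6/7) = (6/7)/(94/77) = 33/47, so E[T_1 | X_0 = 1] = 1/π_1 = (4/11 + 6/7)/(6/7) = (94/77)/(6/7) = 47/33.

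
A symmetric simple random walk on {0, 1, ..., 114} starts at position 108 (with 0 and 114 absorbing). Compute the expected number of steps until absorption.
E[τ | X_0 = 108] = 648

Let v_k = E[τ | X_0 = k]. Boundary: v_0 = v_114 = 0. Recurrence: v_k = 1 + (v_{k-1} + v_{k+1})/2 for 1 ≤ k ≤ 113. The particular solution to v_k − (v_{k-1} + v_{k+1})/2 = 1 is v_k = −k^2. Adding homogeneous solution A + B k and matching boundaries gives v_k = k (114 − k). Substituting k = 108: v_108 = 108 · 6 = 648.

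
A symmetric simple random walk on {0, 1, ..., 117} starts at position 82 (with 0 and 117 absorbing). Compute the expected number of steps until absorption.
E[τ | X_0 = 82] = 2870

Let v_k = E[τ | X_0 = k]. Boundary: v_0 = v_117 = 0. Recurrence: v_k = 1 + (v_{k-1} + v_{k+1})/2 for 1 ≤ k ≤ 116. The particular solution to v_k − (v_{k-1} + v_{k+1})/2 = 1 is v_k = −k^2. Adding homogeneous solution A + B k and matching boundaries gives v_k = k (117 − k). Substituting k = 82: v_82 = 82 · 35 = 2870.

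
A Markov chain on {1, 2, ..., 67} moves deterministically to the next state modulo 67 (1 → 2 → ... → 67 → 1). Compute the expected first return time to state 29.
E[T_29 | X_0 = 29] = 67

The chain cycles deterministically, so starting at state 29 it returns in exactly 67 steps. Equivalently, the stationary distribution is uniform π_j = 1/67 for every state j, so by Kac's formula E[T_29] = 1/π_29 = 67.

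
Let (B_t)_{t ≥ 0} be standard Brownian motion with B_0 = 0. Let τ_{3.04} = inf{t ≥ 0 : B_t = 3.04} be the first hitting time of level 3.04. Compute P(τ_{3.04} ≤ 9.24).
P(τ_{3.04} ≤ 9.24) = 2(1 − Φ(3.04/√9.24)) = 2(1 − Φ(1.0001)) ≈ 0.3173

By the reflection principle for standard BM, P(τ_b ≤ t) = 2 · P(B_t ≥ b). Since B_t ~ N(0, t), P(B_t ≥ 3.04) = 1 − Φ(3.04/√t) = 1 − Φ(3.04/√9.24) = 1 − Φ(1.0001) ≈ 0.15863. Doubling: P(τ_{3.04} ≤ 9.24) ≈ 2 · 0.15863 = 0.31726 ≈ 0.3173.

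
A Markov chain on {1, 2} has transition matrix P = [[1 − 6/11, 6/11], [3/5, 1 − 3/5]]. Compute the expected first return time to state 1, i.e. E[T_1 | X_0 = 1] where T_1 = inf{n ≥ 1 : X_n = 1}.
E[T_1 | X_0 = 1] = 1/π_1 = 21/11

For an irreducible recurrent Markov chain with stationary distribution π, E[T_i | X_0 = i] = 1/π_i (Kac's formula). Here π_1 = (3/5)/(6/11 + 3/5) = (3/5)/(63/55) = 11/21, so E[T_1 | X_0 = 1] = 1/π_1 = (6/11 + 3/5)/(3/5) = (63/55)/(3/5) = 21/11.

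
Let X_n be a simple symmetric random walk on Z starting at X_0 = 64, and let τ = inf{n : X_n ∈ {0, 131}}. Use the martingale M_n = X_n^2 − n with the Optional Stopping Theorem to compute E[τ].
E[τ] = 4288

M_n = X_n^2 − n is a martingale (since E[X_{n+1}^2 | F_n] = X_n^2 + 1). By OST (τ has finite mean in a bounded region), E[M_τ] = E[M_0] = X_0^2 − 0 = 64^2 = 4096. Also E[M_τ] = E[X_τ^2] − E[τ]. The walk exits at 0 or 131, with P(hit 131 first) = 64/131, so E[X_τ^2] = 131^2 · 64/131 + 0 = 8384. Thus E[τ] = E[X_τ^2] − E[M_τ] = 8384 − 4096 = 4288 = 64(131 − 64) = 4288.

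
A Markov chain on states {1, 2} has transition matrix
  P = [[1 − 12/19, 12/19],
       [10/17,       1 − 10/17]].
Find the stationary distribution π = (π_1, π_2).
π_1 = 95/197, π_2 = 102/197

Solve πP = π with π_1 + π_2 = 1. From πP = π: π_1 · (1 − 12/19) + π_2 · 10/17 = π_1 ⇒ π_2 · 10/17 = π_1 · 12/19 ⇒ π_2/π_1 = (12/19)/(10/17) = 102/95. Together with π_1 + π_2 = 1:
  π_1 = (10/17)/(12/19 + 10/17) = (10/17)/(394/323) = 95/197,
  π_2 = (12/19)/(12/19 + 10/17) = (12/19)/(394/323) = 102/197.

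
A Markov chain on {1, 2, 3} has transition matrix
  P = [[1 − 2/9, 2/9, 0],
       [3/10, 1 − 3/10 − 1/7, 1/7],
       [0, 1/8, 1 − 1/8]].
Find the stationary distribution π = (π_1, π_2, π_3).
π = (63/163, 140/489, 160/489)

This is a birth-death chain on three states, which satisfies detailed balance: π_1 · P_{12} = π_2 · P_{21} and π_2 · P_{23} = π_3 · P_{32}.
From π_1 · 2/9 = π_2 · 3/10: π_2/π_1 = (2/9)/(3/10) = 20/27.
From π_2 · 1/7 = π_3 · 1/8: π_3/π_2 = (1/7)/(1/8) = 8/7.
Take π_1 proportional to 1; then unnormalized π = (1, 20/27, 160/189). Normalize by dividing by the sum 163/63:
  π = (63/163, 140/489, 160/489).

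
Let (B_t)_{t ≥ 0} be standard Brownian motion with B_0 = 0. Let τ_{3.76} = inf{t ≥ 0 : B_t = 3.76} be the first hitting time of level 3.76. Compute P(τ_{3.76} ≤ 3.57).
P(τ_{3.76} ≤ 3.57) = 2(1 − Φ(3.76/√3.57)) = 2(1 − Φ(1.9900)) ≈ 0.0466

By the reflection principle for standard BM, P(τ_b ≤ t) = 2 · P(B_t ≥ b). Since B_t ~ N(0, t), P(B_t ≥ 3.76) = 1 − Φ(3.76/√t) = 1 − Φ(3.76/√3.57) = 1 − Φ(1.9900) ≈ 0.02330. Doubling: P(τ_{3.76} ≤ 3.57) ≈ 2 · 0.02330 = 0.04660 ≈ 0.0466.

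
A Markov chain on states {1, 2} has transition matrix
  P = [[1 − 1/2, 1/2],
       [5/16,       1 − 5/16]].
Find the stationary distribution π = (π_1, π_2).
π_1 = 5/13, π_2 = 8/13

Solve πP = π with π_1 + π_2 = 1. From πP = π: π_1 · (1 − 1/2) + π_2 · 5/16 = π_1 ⇒ π_2 · 5/16 = π_1 · 1/2 ⇒ π_2/π_1 = (1/2)/(5/16) = 8/5. Together with π_1 + π_2 = 1:
  π_1 = (5/16)/(1/2 + 5/16) = (5/16)/(13/16) = 5/13,
  π_2 = (1/2)/(1/2 + 5/16) = (1/2)/(13/16) = 8/13.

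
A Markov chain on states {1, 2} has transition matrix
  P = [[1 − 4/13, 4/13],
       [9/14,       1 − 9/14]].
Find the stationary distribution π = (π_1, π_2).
π_1 = 117/173, π_2 = 56/173

Solve πP = π with π_1 + π_2 = 1. From πP = π: π_1 · (1 − 4/13) + π_2 · 9/14 = π_1 ⇒ π_2 · 9/14 = π_1 · 4/13 ⇒ π_2/π_1 = (4/13)/(9/14) = 56/117. Together with π_1 + π_2 = 1:
  π_1 = (9/14)/(4/13 + 9/14) = (9/14)/(173/182) = 117/173,
  π_2 = (4/13)/(4/13 + 9/14) = (4/13)/(173/182) = 56/173.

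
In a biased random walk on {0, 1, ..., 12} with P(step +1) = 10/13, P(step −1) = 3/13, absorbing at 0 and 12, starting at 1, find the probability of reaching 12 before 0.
P(hit 12 before 0) = (1 − (3/10)^1) / (1 − (3/10)^12) = 100000000000/142857066937

Let u_k denote P(reach 12 before 0 | start at k). Boundary: u_0 = 0, u_12 = 1. Recurrence: u_k = 10/13·u_{k+1} + 3/13·u_{k-1} for 1 ≤ k ≤ 11. Try u_k = A + B·r^k with r = q/p = (3/13)/(10/13) = 3/10. Substitution satisfies the recurrence; boundary conditions give:
  u_k = (1 − r^k) / (1 − r^N) = (1 − (3/10)^1) / (1 − (3/10)^12) = 100000000000/142857066937.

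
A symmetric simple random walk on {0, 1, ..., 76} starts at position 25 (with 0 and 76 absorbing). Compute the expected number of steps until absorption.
E[τ | X_0 = 25] = 1275

Let v_k = E[τ | X_0 = k]. Boundary: v_0 = v_76 = 0. Recurrence: v_k = 1 + (v_{k-1} + v_{k+1})/2 for 1 ≤ k ≤ 75. The particular solution to v_k − (v_{k-1} + v_{k+1})/2 = 1 is v_k = −k^2. Adding homogeneous solution A + B k and matching boundaries gives v_k = k (76 − k). Substituting k = 25: v_25 = 25 · 51 = 1275.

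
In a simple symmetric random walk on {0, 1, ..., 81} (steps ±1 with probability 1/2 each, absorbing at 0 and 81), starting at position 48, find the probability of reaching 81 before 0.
P(hit 81 before 0) = 48/81 = 16/27

Let u_k = P(hit 81 before 0 | start at k). Then u_0 = 0, u_81 = 1, and u_k = u_{k-1}/2 + u_{k+1}/2 for 1 ≤ k ≤ 80. This harmonic recurrence is solved by u_k = k/81, giving u_48 = 48/81 = 16/27.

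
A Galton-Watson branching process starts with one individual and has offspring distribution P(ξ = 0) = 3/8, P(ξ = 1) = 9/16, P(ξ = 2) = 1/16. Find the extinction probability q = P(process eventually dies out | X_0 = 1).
q = 1

Mean offspring μ = 0·3/8 + 1·9/16 + 2·1/16 = 11/16 ≤ 1. For μ ≤ 1 with offspring not concentrated at 1, the Galton-Watson process goes extinct almost surely, so q = 1.
(Algebraic check: The pgf is f(s) = 3/8 + 9/16·s + 1/16·s². The extinction probability q is the smallest fixed point of f in [0, 1]. Setting s = f(s):
  1/16·s² + (9/16 − 1)·s + 3/8 = 0
  1/16·s² − (3/8 + 1/16)·s + 3/8 = 0
which factors as (s − 1)·(1/16·s − 3/8) = 0, giving roots s = 1 and s = (3/8)/(1/16) = 6. Since 6 ≥ 1, the smallest root in [0, 1] is s = 1.)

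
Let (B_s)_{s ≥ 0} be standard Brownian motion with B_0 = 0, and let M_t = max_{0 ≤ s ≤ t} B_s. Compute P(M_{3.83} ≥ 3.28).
P(M_{3.83} ≥ 3.28) = 2·P(B_{3.83} ≥ 3.28) = 2(1 − Φ(3.28/√3.83)) ≈ 0.0937

By the reflection principle for Brownian motion, P(M_t ≥ a) = 2 · P(B_t ≥ a) for a ≥ 0. Since B_t ~ N(0, t), P(B_t ≥ 3.28) = 1 − Φ(3.28/√t) = 1 − Φ(3.28/√3.83) = 1 − Φ(1.6760). So
  P(M_{3.83} ≥ 3.28) = 2(1 − Φ(1.6760)) ≈ 0.0937.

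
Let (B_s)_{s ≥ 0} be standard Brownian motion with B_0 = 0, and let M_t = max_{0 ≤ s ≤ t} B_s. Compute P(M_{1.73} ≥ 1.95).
P(M_{1.73} ≥ 1.95) = 2·P(B_{1.73} ≥ 1.95) = 2(1 − Φ(1.95/√1.73)) ≈ 0.1382

By the reflection principle for Brownian motion, P(M_t ≥ a) = 2 · P(B_t ≥ a) for a ≥ 0. Since B_t ~ N(0, t), P(B_t ≥ 1.95) = 1 − Φ(1.95/√t) = 1 − Φ(1.95/√1.73) = 1 − Φ(1.4826). So
  P(M_{1.73} ≥ 1.95) = 2(1 − Φ(1.4826)) ≈ 0.1382.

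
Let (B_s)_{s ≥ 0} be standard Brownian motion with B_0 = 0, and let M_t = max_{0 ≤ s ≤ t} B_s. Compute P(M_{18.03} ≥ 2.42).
P(M_{18.03} ≥ 2.42) = 2·P(B_{18.03} ≥ 2.42) = 2(1 − Φ(2.42/√18.03)) ≈ 0.5687

By the reflection principle for Brownian motion, P(M_t ≥ a) = 2 · P(B_t ≥ a) for a ≥ 0. Since B_t ~ N(0, t), P(B_t ≥ 2.42) = 1 − Φ(2.42/√t) = 1 − Φ(2.42/√18.03) = 1 − Φ(0.5699). So
  P(M_{18.03} ≥ 2.42) = 2(1 − Φ(0.5699)) ≈ 0.5687.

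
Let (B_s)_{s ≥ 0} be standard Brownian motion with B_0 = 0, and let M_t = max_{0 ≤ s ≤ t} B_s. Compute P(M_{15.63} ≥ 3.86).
P(M_{15.63} ≥ 3.86) = 2·P(B_{15.63} ≥ 3.86) = 2(1 − Φ(3.86/√15.63)) ≈ 0.3289

By the reflection principle for Brownian motion, P(M_t ≥ a) = 2 · P(B_t ≥ a) for a ≥ 0. Since B_t ~ N(0, t), P(B_t ≥ 3.86) = 1 − Φ(3.86/√t) = 1 − Φ(3.86/√15.63) = 1 − Φ(0.9764). So
  P(M_{15.63} ≥ 3.86) = 2(1 − Φ(0.9764)) ≈ 0.3289.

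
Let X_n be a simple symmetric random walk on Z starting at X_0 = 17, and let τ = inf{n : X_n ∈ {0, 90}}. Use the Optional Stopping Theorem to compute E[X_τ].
E[X_τ] = 17

X_n is a martingale and τ is a bounded-mean stopping time (indeed τ is finite a.s. with bounded expectation since the walk is in a bounded region). By the OST, E[X_τ] = E[X_0] = 17. Equivalently: E[X_τ] = 90 · P(hit 90 first) + 0 · P(hit 0 first) = 90 · (17/90) = 17.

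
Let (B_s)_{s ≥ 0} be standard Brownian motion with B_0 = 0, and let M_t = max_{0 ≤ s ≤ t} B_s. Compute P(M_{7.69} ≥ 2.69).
P(M_{7.69} ≥ 2.69) = 2·P(B_{7.69} ≥ 2.69) = 2(1 − Φ(2.69/√7.69)) ≈ 0.3320

By the reflection principle for Brownian motion, P(M_t ≥ a) = 2 · P(B_t ≥ a) for a ≥ 0. Since B_t ~ N(0, t), P(B_t ≥ 2.69) = 1 − Φ(2.69/√t) = 1 − Φ(2.69/√7.69) = 1 − Φ(0.9700). So
  P(M_{7.69} ≥ 2.69) = 2(1 − Φ(0.9700)) ≈ 0.3320.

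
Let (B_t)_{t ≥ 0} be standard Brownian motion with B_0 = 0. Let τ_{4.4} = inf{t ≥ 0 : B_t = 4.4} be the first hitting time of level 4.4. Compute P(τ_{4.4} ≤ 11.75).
P(τ_{4.4} ≤ 11.75) = 2(1 − Φ(4.4/√11.75)) = 2(1 − Φ(1.2836)) ≈ 0.1993

By the reflection principle for standard BM, P(τ_b ≤ t) = 2 · P(B_t ≥ b). Since B_t ~ N(0, t), P(B_t ≥ 4.4) = 1 − Φ(4.4/√t) = 1 − Φ(4.4/√11.75) = 1 − Φ(1.2836) ≈ 0.09964. Doubling: P(τ_{4.4} ≤ 11.75) ≈ 2 · 0.09964 = 0.19928 ≈ 0.1993.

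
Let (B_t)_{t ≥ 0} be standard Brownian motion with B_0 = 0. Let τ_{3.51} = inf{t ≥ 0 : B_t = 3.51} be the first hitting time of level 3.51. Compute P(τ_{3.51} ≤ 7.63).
P(τ_{3.51} ≤ 7.63) = 2(1 − Φ(3.51/√7.63)) = 2(1 − Φ(1.2707)) ≈ 0.2038

By the reflection principle for standard BM, P(τ_b ≤ t) = 2 · P(B_t ≥ b). Since B_t ~ N(0, t), P(B_t ≥ 3.51) = 1 − Φ(3.51/√t) = 1 − Φ(3.51/√7.63) = 1 − Φ(1.2707) ≈ 0.10192. Doubling: P(τ_{3.51} ≤ 7.63) ≈ 2 · 0.10192 = 0.20384 ≈ 0.2038.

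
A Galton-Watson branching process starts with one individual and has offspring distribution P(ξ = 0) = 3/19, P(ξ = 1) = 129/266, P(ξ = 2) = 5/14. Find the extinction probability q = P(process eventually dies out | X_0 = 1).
q = 42/95

The pgf is f(s) = 3/19 + 129/266·s + 5/14·s². The extinction probability q is the smallest fixed point of f in [0, 1]. Setting s = f(s):
  5/14·s² + (129/266 − 1)·s + 3/19 = 0
  5/14·s² − (3/19 + 5/14)·s + 3/19 = 0
which factors as (s − 1)·(5/14·s − 3/19) = 0, giving roots s = 1 and s = (3/19)/(5/14) = 42/95.
Mean offspring μ = 129/266 + 2·5/14 = 319/266 > 1 (supercritical), so q < 1. The extinction probability is the smaller root: q = (3/19)/(5/14) = 42/95.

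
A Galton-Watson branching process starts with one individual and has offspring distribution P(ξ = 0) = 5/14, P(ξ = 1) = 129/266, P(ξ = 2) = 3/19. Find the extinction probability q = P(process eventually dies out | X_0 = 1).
q = 1

Mean offspring μ = 0·5/14 + 1·129/266 + 2·3/19 = 213/266 ≤ 1. For μ ≤ 1 with offspring not concentrated at 1, the Galton-Watson process goes extinct almost surely, so q = 1.
(Algebraic check: The pgf is f(s) = 5/14 + 129/266·s + 3/19·s². The extinction probability q is the smallest fixed point of f in [0, 1]. Setting s = f(s):
  3/19·s² + (129/266 − 1)·s + 5/14 = 0
  3/19·s² − (5/14 + 3/19)·s + 5/14 = 0
which factors as (s − 1)·(3/19·s − 5/14) = 0, giving roots s = 1 and s = (5/14)/(3/19) = 95/42. Since 95/42 ≥ 1, the smallest root in [0, 1] is s = 1.)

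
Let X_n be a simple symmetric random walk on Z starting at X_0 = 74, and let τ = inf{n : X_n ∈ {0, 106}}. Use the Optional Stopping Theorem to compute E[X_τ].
E[X_τ] = 74

X_n is a martingale and τ is a bounded-mean stopping time (indeed τ is finite a.s. with bounded expectation since the walk is in a bounded region). By the OST, E[X_τ] = E[X_0] = 74. Equivalently: E[X_τ] = 106 · P(hit 106 first) + 0 · P(hit 0 first) = 106 · (74/106) = 74.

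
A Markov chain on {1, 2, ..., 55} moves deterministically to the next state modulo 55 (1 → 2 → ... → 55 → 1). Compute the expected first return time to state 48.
E[T_48 | X_0 = 48] = 55

The chain cycles deterministically, so starting at state 48 it returns in exactly 55 steps. Equivalently, the stationary distribution is uniform π_j = 1/55 for every state j, so by Kac's formula E[T_48] = 1/π_48 = 55.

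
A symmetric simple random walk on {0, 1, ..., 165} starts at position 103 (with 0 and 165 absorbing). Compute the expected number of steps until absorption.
E[τ | X_0 = 103] = 6386

Let v_k = E[τ | X_0 = k]. Boundary: v_0 = v_165 = 0. Recurrence: v_k = 1 + (v_{k-1} + v_{k+1})/2 for 1 ≤ k ≤ 164. The particular solution to v_k − (v_{k-1} + v_{k+1})/2 = 1 is v_k = −k^2. Adding homogeneous solution A + B k and matching boundaries gives v_k = k (165 − k). Substituting k = 103: v_103 = 103 · 62 = 6386.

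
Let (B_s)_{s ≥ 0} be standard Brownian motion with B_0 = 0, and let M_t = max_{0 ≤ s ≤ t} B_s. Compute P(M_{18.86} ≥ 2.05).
P(M_{18.86} ≥ 2.05) = 2·P(B_{18.86} ≥ 2.05) = 2(1 − Φ(2.05/√18.86)) ≈ 0.6369

By the reflection principle for Brownian motion, P(M_t ≥ a) = 2 · P(B_t ≥ a) for a ≥ 0. Since B_t ~ N(0, t), P(B_t ≥ 2.05) = 1 − Φ(2.05/√t) = 1 − Φ(2.05/√18.86) = 1 − Φ(0.4720). So
  P(M_{18.86} ≥ 2.05) = 2(1 − Φ(0.4720)) ≈ 0.6369.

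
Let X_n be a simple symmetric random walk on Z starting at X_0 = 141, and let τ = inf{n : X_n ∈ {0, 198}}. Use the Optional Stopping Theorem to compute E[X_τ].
E[X_τ] = 141

X_n is a martingale and τ is a bounded-mean stopping time (indeed τ is finite a.s. with bounded expectation since the walk is in a bounded region). By the OST, E[X_τ] = E[X_0] = 141. Equivalently: E[X_τ] = 198 · P(hit 198 first) + 0 · P(hit 0 first) = 198 · (141/198) = 141.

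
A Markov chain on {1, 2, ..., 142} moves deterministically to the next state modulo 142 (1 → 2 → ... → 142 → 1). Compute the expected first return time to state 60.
E[T_60 | X_0 = 60] = 142

The chain cycles deterministically, so starting at state 60 it returns in exactly 142 steps. Equivalently, the stationary distribution is uniform π_j = 1/142 for every state j, so by Kac's formula E[T_60] = 1/π_60 = 142.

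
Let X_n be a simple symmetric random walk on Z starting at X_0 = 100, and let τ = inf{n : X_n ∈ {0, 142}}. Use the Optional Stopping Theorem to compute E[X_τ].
E[X_τ] = 100

X_n is a martingale and τ is a bounded-mean stopping time (indeed τ is finite a.s. with bounded expectation since the walk is in a bounded region). By the OST, E[X_τ] = E[X_0] = 100. Equivalently: E[X_τ] = 142 · P(hit 142 first) + 0 · P(hit 0 first) = 142 · (100/142) = 100.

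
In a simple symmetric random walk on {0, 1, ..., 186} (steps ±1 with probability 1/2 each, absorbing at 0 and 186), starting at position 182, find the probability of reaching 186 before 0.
P(hit 186 before 0) = 182/186 = 91/93

Let u_k = P(hit 186 before 0 | start at k). Then u_0 = 0, u_186 = 1, and u_k = u_{k-1}/2 + u_{k+1}/2 for 1 ≤ k ≤ 185. This harmonic recurrence is solved by u_k = k/186, giving u_182 = 182/186 = 91/93.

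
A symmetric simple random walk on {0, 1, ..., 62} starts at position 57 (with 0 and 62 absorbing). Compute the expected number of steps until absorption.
E[τ | X_0 = 57] = 285

Let v_k = E[τ | X_0 = k]. Boundary: v_0 = v_62 = 0. Recurrence: v_k = 1 + (v_{k-1} + v_{k+1})/2 for 1 ≤ k ≤ 61. The particular solution to v_k − (v_{k-1} + v_{k+1})/2 = 1 is v_k = −k^2. Adding homogeneous solution A + B k and matching boundaries gives v_k = k (62 − k). Substituting k = 57: v_57 = 57 · 5 = 285.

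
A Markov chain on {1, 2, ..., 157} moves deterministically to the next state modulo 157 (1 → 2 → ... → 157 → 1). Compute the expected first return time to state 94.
E[T_94 | X_0 = 94] = 157

The chain cycles deterministically, so starting at state 94 it returns in exactly 157 steps. Equivalently, the stationary distribution is uniform π_j = 1/157 for every state j, so by Kac's formula E[T_94] = 1/π_94 = 157.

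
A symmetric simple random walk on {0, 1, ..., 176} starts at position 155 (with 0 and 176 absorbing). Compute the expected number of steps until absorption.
E[τ | X_0 = 155] = 3255

Let v_k = E[τ | X_0 = k]. Boundary: v_0 = v_176 = 0. Recurrence: v_k = 1 + (v_{k-1} + v_{k+1})/2 for 1 ≤ k ≤ 175. The particular solution to v_k − (v_{k-1} + v_{k+1})/2 = 1 is v_k = −k^2. Adding homogeneous solution A + B k and matching boundaries gives v_k = k (176 − k). Substituting k = 155: v_155 = 155 · 21 = 3255.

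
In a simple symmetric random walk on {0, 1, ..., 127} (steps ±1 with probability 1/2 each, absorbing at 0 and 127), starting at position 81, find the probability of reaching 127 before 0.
P(hit 127 before 0) = 81/127

Let u_k = P(hit 127 before 0 | start at k). Then u_0 = 0, u_127 = 1, and u_k = u_{k-1}/2 + u_{k+1}/2 for 1 ≤ k ≤ 126. This harmonic recurrence is solved by u_k = k/127, giving u_81 = 81/127.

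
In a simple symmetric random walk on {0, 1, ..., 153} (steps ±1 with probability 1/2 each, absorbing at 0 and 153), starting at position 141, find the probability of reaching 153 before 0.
P(hit 153 before 0) = 141/153 = 47/51

Let u_k = P(hit 153 before 0 | start at k). Then u_0 = 0, u_153 = 1, and u_k = u_{k-1}/2 + u_{k+1}/2 for 1 ≤ k ≤ 152. This harmonic recurrence is solved by u_k = k/153, giving u_141 = 141/153 = 47/51.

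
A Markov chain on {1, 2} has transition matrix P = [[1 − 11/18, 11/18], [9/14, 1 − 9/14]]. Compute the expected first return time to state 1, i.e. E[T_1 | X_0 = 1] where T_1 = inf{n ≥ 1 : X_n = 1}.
E[T_1 | X_0 = 1] = 1/π_1 = 158/81

For an irreducible recurrent Markov chain with stationary distribution π, E[T_i | X_0 = i] = 1/π_i (Kac's formula). Here π_1 = (9/14)/(11/18 + 9/14) = (9/14)/(79/63) = 81/158, so E[T_1 | X_0 = 1] = 1/π_1 = (11/18 + 9/14)/(9/14) = (79/63)/(9/14) = 158/81.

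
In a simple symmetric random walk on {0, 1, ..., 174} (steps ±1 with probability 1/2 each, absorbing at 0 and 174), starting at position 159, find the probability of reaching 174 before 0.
P(hit 174 before 0) = 159/174 = 53/58

Let u_k = P(hit 174 before 0 | start at k). Then u_0 = 0, u_174 = 1, and u_k = u_{k-1}/2 + u_{k+1}/2 for 1 ≤ k ≤ 173. This harmonic recurrence is solved by u_k = k/174, giving u_159 = 159/174 = 53/58.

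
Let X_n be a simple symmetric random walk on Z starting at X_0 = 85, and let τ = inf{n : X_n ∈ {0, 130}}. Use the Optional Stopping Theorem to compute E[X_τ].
E[X_τ] = 85

X_n is a martingale and τ is a bounded-mean stopping time (indeed τ is finite a.s. with bounded expectation since the walk is in a bounded region). By the OST, E[X_τ] = E[X_0] = 85. Equivalently: E[X_τ] = 130 · P(hit 130 first) + 0 · P(hit 0 first) = 130 · (85/130) = 85.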